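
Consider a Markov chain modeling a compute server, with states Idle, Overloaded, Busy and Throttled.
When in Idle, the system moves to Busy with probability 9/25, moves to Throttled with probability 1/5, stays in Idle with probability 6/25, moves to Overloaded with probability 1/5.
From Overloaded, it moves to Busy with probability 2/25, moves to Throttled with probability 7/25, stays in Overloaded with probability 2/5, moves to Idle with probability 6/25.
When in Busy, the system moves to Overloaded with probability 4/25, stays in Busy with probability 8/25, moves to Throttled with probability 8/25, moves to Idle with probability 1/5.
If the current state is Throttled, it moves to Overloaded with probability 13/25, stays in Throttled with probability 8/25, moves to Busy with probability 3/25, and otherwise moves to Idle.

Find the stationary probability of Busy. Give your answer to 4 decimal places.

Let the stationary distribution be π with π = πP and π_1 + π_2 + π_3 + π_4 = 1.
π_1 = 0.24·π_1 + 0.24·π_2 + 0.2·π_3 + 0.04·π_4
π_2 = 0.2·π_1 + 0.4·π_2 + 0.16·π_3 + 0.52·π_4
π_3 = 0.36·π_1 + 0.08·π_2 + 0.32·π_3 + 0.12·π_4
Solving with the normalization constraint gives π = (0.1757, 0.3546, 0.1850, 0.2847).
So the stationary probability of Busy is 0.1850.

0.1850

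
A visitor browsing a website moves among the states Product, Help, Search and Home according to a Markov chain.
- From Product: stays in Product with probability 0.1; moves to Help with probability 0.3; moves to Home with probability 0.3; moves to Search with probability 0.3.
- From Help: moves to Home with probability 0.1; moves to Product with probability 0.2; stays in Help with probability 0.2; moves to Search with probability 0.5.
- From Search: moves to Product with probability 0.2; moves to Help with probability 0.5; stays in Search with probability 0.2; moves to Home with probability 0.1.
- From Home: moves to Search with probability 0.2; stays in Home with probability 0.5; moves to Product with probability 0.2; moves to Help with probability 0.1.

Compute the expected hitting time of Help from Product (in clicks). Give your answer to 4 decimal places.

Let t(s) be the expected number of clicks to first reach Help from state s, with t(Help) = 0. Conditioning on the first click:
t(Product) = 1 + 0.1·t(Product) + 0.3·t(Search) + 0.3·t(Home)
t(Search) = 1 + 0.2·t(Product) + 0.2·t(Search) + 0.1·t(Home)
t(Home) = 1 + 0.2·t(Product) + 0.2·t(Search) + 0.5·t(Home)
Solving: t(Product) = 3.4959, t(Search) = 2.6829, t(Home) = 4.4715.
Expected clicks from Product to Help: 3.4959.

3.4959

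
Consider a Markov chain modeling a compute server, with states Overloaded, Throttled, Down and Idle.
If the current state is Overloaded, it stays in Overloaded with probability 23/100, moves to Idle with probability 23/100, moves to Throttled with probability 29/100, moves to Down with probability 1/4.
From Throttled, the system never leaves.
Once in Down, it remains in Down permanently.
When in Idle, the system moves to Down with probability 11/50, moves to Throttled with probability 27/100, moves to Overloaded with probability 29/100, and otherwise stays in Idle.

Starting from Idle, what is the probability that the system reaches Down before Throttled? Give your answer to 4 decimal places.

Let h(s) be the probability of absorption at Down starting from transient state s. Then h(Down) = 1 and h(Throttled) = 0. By first-step analysis:
h(Overloaded) = 0.23·h(Overloaded) + 0.29·0 + 0.25·1 + 0.23·h(Idle)
h(Idle) = 0.29·h(Overloaded) + 0.27·0 + 0.22·1 + 0.22·h(Idle)
Solving: h(Overloaded) = 0.4600, h(Idle) = 0.4531.
Starting from Idle, the probability is 0.4531.

0.4531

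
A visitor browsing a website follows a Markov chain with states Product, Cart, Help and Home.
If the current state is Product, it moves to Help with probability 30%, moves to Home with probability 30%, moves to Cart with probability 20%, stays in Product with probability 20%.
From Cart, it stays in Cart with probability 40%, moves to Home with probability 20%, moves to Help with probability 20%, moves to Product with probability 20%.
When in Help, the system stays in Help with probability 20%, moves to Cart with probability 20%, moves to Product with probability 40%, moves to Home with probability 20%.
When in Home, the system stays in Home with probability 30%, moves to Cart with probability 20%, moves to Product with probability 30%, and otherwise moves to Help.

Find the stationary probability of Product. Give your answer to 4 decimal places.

0.2706

Let the stationary distribution be π with π = πP and π_1 + π_2 + π_3 + π_4 = 1.
π_1 = 0.2·π_1 + 0.2·π_2 + 0.4·π_3 + 0.3·π_4
π_2 = 0.2·π_1 + 0.4·π_2 + 0.2·π_3 + 0.2·π_4
π_3 = 0.3·π_1 + 0.2·π_2 + 0.2·π_3 + 0.2·π_4
Solving with the normalization constraint gives π = (0.2706, 0.2500, 0.2271, 0.2523).
So the stationary probability of Product is 0.2706.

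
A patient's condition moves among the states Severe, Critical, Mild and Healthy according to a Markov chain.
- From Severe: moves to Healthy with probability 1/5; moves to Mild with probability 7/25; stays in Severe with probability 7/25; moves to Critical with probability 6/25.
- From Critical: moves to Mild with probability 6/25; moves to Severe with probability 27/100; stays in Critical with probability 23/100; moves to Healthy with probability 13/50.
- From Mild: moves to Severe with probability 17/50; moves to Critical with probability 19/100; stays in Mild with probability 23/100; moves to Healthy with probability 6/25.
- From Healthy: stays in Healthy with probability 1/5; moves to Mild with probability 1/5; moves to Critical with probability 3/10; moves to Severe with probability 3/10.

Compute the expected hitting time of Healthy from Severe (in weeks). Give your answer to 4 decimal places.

4.4680

Let t(s) be the expected number of weeks to first reach Healthy from state s, with t(Healthy) = 0. Conditioning on the first week:
t(Severe) = 1 + 0.28·t(Severe) + 0.24·t(Critical) + 0.28·t(Mild)
t(Critical) = 1 + 0.27·t(Severe) + 0.23·t(Critical) + 0.24·t(Mild)
t(Mild) = 1 + 0.34·t(Severe) + 0.19·t(Critical) + 0.23·t(Mild)
Solving: t(Severe) = 4.4680, t(Critical) = 4.2088, t(Mild) = 4.3101.
Expected weeks from Severe to Healthy: 4.4680.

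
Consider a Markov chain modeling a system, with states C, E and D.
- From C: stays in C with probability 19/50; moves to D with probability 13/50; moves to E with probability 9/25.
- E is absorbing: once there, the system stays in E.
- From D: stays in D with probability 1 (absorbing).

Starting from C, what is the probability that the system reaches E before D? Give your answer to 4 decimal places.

0.5806

Let h(s) be the probability of absorption at E starting from transient state s. Then h(E) = 1 and h(D) = 0. By first-step analysis:
h(C) = 0.38·h(C) + 0.36·1 + 0.26·0
Solving: h(C) = 0.5806.
Starting from C, the probability is 0.5806.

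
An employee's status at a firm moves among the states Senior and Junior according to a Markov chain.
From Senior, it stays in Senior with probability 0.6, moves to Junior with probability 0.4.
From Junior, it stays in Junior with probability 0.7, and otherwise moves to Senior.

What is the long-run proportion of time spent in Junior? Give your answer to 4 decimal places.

0.5714

Let the stationary distribution be π with π = πP and π_1 + π_2 = 1.
π_1 = 0.6·π_1 + 0.3·π_2
Solving with the normalization constraint gives π = (0.4286, 0.5714).
So the stationary probability of Junior is 0.5714.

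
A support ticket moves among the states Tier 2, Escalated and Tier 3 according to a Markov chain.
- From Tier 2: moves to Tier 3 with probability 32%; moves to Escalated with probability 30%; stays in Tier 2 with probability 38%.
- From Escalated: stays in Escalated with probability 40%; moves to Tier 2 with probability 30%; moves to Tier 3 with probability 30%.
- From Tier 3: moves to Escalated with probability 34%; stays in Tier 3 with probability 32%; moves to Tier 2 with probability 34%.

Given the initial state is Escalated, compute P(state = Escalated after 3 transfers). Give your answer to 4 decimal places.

Propagate the distribution vector 3 transfers from Escalated.
After 0 transfers: (0.0000, 1.0000, 0.0000)
After 1 transfer: (0.3000, 0.4000, 0.3000)
After 2 transfers: (0.3360, 0.3520, 0.3120)
After 3 transfers: (0.3394, 0.3477, 0.3130)
P(in Escalated after 3 transfers) = 0.3477

0.3477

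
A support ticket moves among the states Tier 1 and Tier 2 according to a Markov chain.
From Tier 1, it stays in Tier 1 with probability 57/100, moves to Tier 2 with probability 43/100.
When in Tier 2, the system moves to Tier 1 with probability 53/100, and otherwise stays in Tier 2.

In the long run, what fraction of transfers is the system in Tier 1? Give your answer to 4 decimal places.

0.5521

Let the stationary distribution be π with π = πP and π_1 + π_2 = 1.
π_1 = 0.57·π_1 + 0.53·π_2
Solving with the normalization constraint gives π = (0.5521, 0.4479).
So the stationary probability of Tier 1 is 0.5521.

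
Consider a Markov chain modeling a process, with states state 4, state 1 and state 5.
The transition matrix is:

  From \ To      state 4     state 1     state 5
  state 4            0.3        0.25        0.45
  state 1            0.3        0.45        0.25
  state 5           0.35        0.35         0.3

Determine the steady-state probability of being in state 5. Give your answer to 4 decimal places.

Let the stationary distribution be π with π = πP and π_1 + π_2 + π_3 = 1.
π_1 = 0.3·π_1 + 0.3·π_2 + 0.35·π_3
π_2 = 0.25·π_1 + 0.45·π_2 + 0.35·π_3
Solving with the normalization constraint gives π = (0.3165, 0.3537, 0.3298).
So the stationary probability of state 5 is 0.3298.

0.3298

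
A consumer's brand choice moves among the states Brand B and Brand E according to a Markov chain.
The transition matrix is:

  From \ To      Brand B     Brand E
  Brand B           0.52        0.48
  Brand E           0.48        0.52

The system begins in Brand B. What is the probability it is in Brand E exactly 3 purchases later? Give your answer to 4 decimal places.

0.5000

Propagate the distribution vector 3 purchases from Brand B.
After 0 purchases: (1.0000, 0.0000)
After 1 purchase: (0.5200, 0.4800)
After 2 purchases: (0.5008, 0.4992)
After 3 purchases: (0.5000, 0.5000)
P(in Brand E after 3 purchases) = 0.5000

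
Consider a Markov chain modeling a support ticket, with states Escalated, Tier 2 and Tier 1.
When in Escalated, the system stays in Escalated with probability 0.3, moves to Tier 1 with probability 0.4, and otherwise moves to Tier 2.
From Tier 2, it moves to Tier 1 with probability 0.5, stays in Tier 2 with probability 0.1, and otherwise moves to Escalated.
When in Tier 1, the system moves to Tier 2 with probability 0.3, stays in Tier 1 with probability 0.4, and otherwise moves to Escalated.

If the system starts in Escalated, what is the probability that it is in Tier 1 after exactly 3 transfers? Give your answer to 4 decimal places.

0.4240

Propagate the distribution vector 3 transfers from Escalated.
After 0 transfers: (1.0000, 0.0000, 0.0000)
After 1 transfer: (0.3000, 0.3000, 0.4000)
After 2 transfers: (0.3300, 0.2400, 0.4300)
After 3 transfers: (0.3240, 0.2520, 0.4240)
P(in Tier 1 after 3 transfers) = 0.4240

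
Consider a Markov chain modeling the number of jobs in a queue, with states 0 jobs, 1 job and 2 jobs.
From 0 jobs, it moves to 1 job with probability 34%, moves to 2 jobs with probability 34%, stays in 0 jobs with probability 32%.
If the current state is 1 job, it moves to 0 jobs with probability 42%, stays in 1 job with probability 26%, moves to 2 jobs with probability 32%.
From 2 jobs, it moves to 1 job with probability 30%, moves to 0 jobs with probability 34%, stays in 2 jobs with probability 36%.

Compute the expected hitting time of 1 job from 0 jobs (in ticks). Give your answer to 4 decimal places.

Let t(s) be the expected number of ticks to first reach 1 job from state s, with t(1 job) = 0. Conditioning on the first tick:
t(0 jobs) = 1 + 0.32·t(0 jobs) + 0.34·t(2 jobs)
t(2 jobs) = 1 + 0.34·t(0 jobs) + 0.36·t(2 jobs)
Solving: t(0 jobs) = 3.0663, t(2 jobs) = 3.1915.
Expected ticks from 0 jobs to 1 job: 3.0663.

3.0663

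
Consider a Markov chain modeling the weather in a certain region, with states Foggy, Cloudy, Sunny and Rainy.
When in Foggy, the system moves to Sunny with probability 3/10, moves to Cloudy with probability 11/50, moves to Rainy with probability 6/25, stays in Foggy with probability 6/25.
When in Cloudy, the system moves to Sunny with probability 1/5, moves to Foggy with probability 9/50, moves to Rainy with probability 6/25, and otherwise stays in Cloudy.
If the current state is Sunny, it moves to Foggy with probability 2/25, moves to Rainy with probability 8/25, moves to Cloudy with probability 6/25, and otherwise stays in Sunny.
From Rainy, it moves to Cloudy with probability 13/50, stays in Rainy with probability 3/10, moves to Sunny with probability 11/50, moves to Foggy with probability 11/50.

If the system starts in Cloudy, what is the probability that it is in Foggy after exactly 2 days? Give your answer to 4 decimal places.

0.1804

Propagate the distribution vector 2 days from Cloudy.
After 0 days: (0.0000, 1.0000, 0.0000, 0.0000)
After 1 day: (0.1800, 0.3800, 0.2000, 0.2400)
After 2 days: (0.1804, 0.2944, 0.2548, 0.2704)
P(in Foggy after 2 days) = 0.1804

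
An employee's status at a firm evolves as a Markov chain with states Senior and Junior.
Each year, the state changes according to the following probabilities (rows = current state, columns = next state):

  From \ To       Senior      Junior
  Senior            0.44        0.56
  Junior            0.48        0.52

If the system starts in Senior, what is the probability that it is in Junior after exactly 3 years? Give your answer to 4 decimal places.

Propagate the distribution vector 3 years from Senior.
After 0 years: (1.0000, 0.0000)
After 1 year: (0.4400, 0.5600)
After 2 years: (0.4624, 0.5376)
After 3 years: (0.4615, 0.5385)
P(in Junior after 3 years) = 0.5385

0.5385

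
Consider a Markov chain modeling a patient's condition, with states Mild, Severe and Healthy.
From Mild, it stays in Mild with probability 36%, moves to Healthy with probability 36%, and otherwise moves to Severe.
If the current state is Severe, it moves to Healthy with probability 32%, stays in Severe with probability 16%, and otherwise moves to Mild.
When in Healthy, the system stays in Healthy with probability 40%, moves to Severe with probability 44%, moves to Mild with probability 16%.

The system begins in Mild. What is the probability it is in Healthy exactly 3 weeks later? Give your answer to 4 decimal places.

0.3624

Propagate the distribution vector 3 weeks from Mild.
After 0 weeks: (1.0000, 0.0000, 0.0000)
After 1 week: (0.3600, 0.2800, 0.3600)
After 2 weeks: (0.3328, 0.3040, 0.3632)
After 3 weeks: (0.3360, 0.3016, 0.3624)
P(in Healthy after 3 weeks) = 0.3624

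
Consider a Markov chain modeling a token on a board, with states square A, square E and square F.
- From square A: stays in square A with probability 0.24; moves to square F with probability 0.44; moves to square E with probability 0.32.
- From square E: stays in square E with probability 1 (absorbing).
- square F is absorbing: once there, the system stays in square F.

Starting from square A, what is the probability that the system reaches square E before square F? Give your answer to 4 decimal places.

Let h(s) be the probability of absorption at square E starting from transient state s. Then h(square E) = 1 and h(square F) = 0. By first-step analysis:
h(square A) = 0.24·h(square A) + 0.32·1 + 0.44·0
Solving: h(square A) = 0.4211.
Starting from square A, the probability is 0.4211.

0.4211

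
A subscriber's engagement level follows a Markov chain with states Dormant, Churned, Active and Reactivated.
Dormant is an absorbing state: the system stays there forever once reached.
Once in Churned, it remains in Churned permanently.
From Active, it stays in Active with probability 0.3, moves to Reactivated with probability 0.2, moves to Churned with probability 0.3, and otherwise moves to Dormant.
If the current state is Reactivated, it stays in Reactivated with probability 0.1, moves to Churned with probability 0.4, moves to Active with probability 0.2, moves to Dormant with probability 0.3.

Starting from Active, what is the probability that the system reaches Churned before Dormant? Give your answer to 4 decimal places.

0.5932

Let h(s) be the probability of absorption at Churned starting from transient state s. Then h(Churned) = 1 and h(Dormant) = 0. By first-step analysis:
h(Active) = 0.2·0 + 0.3·1 + 0.3·h(Active) + 0.2·h(Reactivated)
h(Reactivated) = 0.3·0 + 0.4·1 + 0.2·h(Active) + 0.1·h(Reactivated)
Solving: h(Active) = 0.5932, h(Reactivated) = 0.5763.
Starting from Active, the probability is 0.5932.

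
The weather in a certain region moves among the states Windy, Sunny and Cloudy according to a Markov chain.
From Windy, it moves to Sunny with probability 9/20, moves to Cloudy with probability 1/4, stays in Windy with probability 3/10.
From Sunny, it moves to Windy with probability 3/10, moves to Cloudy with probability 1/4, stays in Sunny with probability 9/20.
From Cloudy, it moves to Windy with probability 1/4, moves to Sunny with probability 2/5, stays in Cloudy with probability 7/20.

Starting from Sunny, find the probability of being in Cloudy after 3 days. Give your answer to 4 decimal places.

0.2775

Propagate the distribution vector 3 days from Sunny.
After 0 days: (0.0000, 1.0000, 0.0000)
After 1 day: (0.3000, 0.4500, 0.2500)
After 2 days: (0.2875, 0.4375, 0.2750)
After 3 days: (0.2863, 0.4363, 0.2775)
P(in Cloudy after 3 days) = 0.2775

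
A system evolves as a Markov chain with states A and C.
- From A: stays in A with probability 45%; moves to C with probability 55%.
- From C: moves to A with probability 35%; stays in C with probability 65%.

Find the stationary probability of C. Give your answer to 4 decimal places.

Let the stationary distribution be π with π = πP and π_1 + π_2 = 1.
π_1 = 0.45·π_1 + 0.35·π_2
Solving with the normalization constraint gives π = (0.3889, 0.6111).
So the stationary probability of C is 0.6111.

0.6111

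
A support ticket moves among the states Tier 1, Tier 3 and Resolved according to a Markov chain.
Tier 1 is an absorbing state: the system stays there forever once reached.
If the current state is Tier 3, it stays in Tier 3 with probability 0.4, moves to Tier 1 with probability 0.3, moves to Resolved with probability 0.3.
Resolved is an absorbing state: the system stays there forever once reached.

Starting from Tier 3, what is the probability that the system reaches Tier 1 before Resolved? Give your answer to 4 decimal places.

Let h(s) be the probability of absorption at Tier 1 starting from transient state s. Then h(Tier 1) = 1 and h(Resolved) = 0. By first-step analysis:
h(Tier 3) = 0.3·1 + 0.4·h(Tier 3) + 0.3·0
Solving: h(Tier 3) = 0.5000.
Starting from Tier 3, the probability is 0.5000.

0.5000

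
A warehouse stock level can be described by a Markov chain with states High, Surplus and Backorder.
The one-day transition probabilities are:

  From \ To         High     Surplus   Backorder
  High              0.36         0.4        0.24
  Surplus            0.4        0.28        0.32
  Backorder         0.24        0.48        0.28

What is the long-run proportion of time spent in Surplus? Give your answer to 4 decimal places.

Let the stationary distribution be π with π = πP and π_1 + π_2 + π_3 = 1.
π_1 = 0.36·π_1 + 0.4·π_2 + 0.24·π_3
π_2 = 0.4·π_1 + 0.28·π_2 + 0.48·π_3
Solving with the normalization constraint gives π = (0.3413, 0.3772, 0.2814).
So the stationary probability of Surplus is 0.3772.

0.3772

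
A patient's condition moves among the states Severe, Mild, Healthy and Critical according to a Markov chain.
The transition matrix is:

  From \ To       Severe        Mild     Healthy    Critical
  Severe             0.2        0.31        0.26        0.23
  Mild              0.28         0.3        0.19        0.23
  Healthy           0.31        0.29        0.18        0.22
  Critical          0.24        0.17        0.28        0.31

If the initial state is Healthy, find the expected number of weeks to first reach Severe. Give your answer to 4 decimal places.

Let t(s) be the expected number of weeks to first reach Severe from state s, with t(Severe) = 0. Conditioning on the first week:
t(Mild) = 1 + 0.3·t(Mild) + 0.19·t(Healthy) + 0.23·t(Critical)
t(Healthy) = 1 + 0.29·t(Mild) + 0.18·t(Healthy) + 0.22·t(Critical)
t(Critical) = 1 + 0.17·t(Mild) + 0.28·t(Healthy) + 0.31·t(Critical)
Solving: t(Mild) = 3.6180, t(Healthy) = 3.5091, t(Critical) = 3.7646.
Expected weeks from Healthy to Severe: 3.5091.

3.5091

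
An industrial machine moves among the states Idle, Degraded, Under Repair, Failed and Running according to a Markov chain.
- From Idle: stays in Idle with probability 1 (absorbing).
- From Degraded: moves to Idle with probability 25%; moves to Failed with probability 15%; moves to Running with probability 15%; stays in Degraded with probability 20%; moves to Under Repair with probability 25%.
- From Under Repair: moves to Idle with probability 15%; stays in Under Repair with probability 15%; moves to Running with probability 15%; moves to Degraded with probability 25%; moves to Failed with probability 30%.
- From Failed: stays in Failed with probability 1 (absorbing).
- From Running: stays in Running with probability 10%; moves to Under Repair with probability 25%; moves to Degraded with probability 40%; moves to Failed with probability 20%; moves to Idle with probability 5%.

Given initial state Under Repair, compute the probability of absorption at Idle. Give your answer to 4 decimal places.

Let h(s) be the probability of absorption at Idle starting from transient state s. Then h(Idle) = 1 and h(Failed) = 0. By first-step analysis:
h(Degraded) = 0.25·1 + 0.2·h(Degraded) + 0.25·h(Under Repair) + 0.15·0 + 0.15·h(Running)
h(Under Repair) = 0.15·1 + 0.25·h(Degraded) + 0.15·h(Under Repair) + 0.3·0 + 0.15·h(Running)
h(Running) = 0.05·1 + 0.4·h(Degraded) + 0.25·h(Under Repair) + 0.2·0 + 0.1·h(Running)
Solving: h(Degraded) = 0.5096, h(Under Repair) = 0.3955, h(Running) = 0.3919.
Starting from Under Repair, the probability is 0.3955.

0.3955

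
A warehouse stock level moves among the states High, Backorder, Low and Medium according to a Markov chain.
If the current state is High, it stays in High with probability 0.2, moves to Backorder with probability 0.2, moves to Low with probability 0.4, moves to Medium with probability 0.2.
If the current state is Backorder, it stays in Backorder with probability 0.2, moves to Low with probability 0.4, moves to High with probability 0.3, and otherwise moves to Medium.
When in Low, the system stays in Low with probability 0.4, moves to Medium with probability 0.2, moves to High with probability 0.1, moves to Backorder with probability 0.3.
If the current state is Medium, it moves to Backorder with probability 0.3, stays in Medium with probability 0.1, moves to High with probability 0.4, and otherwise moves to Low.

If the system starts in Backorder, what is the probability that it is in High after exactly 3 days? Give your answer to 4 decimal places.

Propagate the distribution vector 3 days from Backorder.
After 0 days: (0.0000, 1.0000, 0.0000, 0.0000)
After 1 day: (0.3000, 0.2000, 0.4000, 0.1000)
After 2 days: (0.2000, 0.2500, 0.3800, 0.1700)
After 3 days: (0.2210, 0.2550, 0.3660, 0.1580)
P(in High after 3 days) = 0.2210

0.2210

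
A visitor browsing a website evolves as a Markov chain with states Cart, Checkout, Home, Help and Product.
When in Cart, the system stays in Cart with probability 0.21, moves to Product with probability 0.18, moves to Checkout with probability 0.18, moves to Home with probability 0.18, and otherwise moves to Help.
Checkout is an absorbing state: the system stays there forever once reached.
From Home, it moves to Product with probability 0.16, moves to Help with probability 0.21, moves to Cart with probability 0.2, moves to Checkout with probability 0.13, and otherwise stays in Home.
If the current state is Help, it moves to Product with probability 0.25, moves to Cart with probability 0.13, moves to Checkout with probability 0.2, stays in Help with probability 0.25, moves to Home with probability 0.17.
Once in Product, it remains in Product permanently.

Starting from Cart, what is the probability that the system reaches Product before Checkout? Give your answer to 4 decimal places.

Let h(s) be the probability of absorption at Product starting from transient state s. Then h(Product) = 1 and h(Checkout) = 0. By first-step analysis:
h(Cart) = 0.21·h(Cart) + 0.18·0 + 0.18·h(Home) + 0.25·h(Help) + 0.18·1
h(Home) = 0.2·h(Cart) + 0.13·0 + 0.3·h(Home) + 0.21·h(Help) + 0.16·1
h(Help) = 0.13·h(Cart) + 0.2·0 + 0.17·h(Home) + 0.25·h(Help) + 0.25·1
Solving: h(Cart) = 0.5247, h(Home) = 0.5427, h(Help) = 0.5473.
Starting from Cart, the probability is 0.5247.

0.5247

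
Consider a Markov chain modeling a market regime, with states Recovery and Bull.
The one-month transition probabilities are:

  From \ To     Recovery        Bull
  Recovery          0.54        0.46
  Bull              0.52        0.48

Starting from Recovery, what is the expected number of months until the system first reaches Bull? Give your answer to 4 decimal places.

2.1739

Let t(s) be the expected number of months to first reach Bull from state s, with t(Bull) = 0. Conditioning on the first month:
t(Recovery) = 1 + 0.54·t(Recovery)
Solving: t(Recovery) = 2.1739.
Expected months from Recovery to Bull: 2.1739.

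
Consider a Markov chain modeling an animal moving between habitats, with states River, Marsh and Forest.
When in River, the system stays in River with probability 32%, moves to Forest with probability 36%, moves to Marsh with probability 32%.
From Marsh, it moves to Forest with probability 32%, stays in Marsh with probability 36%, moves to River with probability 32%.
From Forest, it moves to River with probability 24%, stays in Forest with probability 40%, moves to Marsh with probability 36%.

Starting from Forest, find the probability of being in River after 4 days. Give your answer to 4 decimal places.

Propagate the distribution vector 4 days from Forest.
After 0 days: (0.0000, 0.0000, 1.0000)
After 1 day: (0.2400, 0.3600, 0.4000)
After 2 days: (0.2880, 0.3504, 0.3616)
After 3 days: (0.2911, 0.3485, 0.3604)
After 4 days: (0.2912, 0.3484, 0.3605)
P(in River after 4 days) = 0.2912

0.2912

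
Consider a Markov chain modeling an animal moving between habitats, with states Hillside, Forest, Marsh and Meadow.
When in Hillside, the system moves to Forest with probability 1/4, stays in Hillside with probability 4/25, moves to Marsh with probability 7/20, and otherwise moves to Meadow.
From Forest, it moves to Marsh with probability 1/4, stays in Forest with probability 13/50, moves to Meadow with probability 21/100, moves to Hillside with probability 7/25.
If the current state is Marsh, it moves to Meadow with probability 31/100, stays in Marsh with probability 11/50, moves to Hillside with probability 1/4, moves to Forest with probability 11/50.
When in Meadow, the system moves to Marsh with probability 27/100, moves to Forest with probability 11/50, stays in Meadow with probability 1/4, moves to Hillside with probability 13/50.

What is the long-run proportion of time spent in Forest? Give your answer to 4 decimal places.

Let the stationary distribution be π with π = πP and π_1 + π_2 + π_3 + π_4 = 1.
π_1 = 0.16·π_1 + 0.28·π_2 + 0.25·π_3 + 0.26·π_4
π_2 = 0.25·π_1 + 0.26·π_2 + 0.22·π_3 + 0.22·π_4
π_3 = 0.35·π_1 + 0.25·π_2 + 0.22·π_3 + 0.27·π_4
Solving with the normalization constraint gives π = (0.2382, 0.2366, 0.2708, 0.2544).
So the stationary probability of Forest is 0.2366.

0.2366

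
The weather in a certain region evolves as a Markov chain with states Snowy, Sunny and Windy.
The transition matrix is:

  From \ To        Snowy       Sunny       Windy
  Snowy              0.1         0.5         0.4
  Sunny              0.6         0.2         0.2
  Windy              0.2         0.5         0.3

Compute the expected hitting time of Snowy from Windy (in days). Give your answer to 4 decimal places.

2.8261

Let t(s) be the expected number of days to first reach Snowy from state s, with t(Snowy) = 0. Conditioning on the first day:
t(Sunny) = 1 + 0.2·t(Sunny) + 0.2·t(Windy)
t(Windy) = 1 + 0.5·t(Sunny) + 0.3·t(Windy)
Solving: t(Sunny) = 1.9565, t(Windy) = 2.8261.
Expected days from Windy to Snowy: 2.8261.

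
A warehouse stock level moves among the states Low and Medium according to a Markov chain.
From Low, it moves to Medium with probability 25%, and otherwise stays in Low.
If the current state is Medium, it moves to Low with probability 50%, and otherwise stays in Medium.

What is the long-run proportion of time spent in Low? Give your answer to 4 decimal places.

Let the stationary distribution be π with π = πP and π_1 + π_2 = 1.
π_1 = 0.75·π_1 + 0.5·π_2
Solving with the normalization constraint gives π = (0.6667, 0.3333).
So the stationary probability of Low is 0.6667.

0.6667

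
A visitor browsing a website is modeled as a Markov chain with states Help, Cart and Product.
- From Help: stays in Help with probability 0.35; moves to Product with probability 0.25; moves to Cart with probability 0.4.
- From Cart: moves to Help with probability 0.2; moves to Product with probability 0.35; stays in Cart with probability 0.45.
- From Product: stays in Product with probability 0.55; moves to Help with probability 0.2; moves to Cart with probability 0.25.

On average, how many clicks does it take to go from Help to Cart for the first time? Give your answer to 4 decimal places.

2.8866

Let t(s) be the expected number of clicks to first reach Cart from state s, with t(Cart) = 0. Conditioning on the first click:
t(Help) = 1 + 0.35·t(Help) + 0.25·t(Product)
t(Product) = 1 + 0.2·t(Help) + 0.55·t(Product)
Solving: t(Help) = 2.8866, t(Product) = 3.5052.
Expected clicks from Help to Cart: 2.8866.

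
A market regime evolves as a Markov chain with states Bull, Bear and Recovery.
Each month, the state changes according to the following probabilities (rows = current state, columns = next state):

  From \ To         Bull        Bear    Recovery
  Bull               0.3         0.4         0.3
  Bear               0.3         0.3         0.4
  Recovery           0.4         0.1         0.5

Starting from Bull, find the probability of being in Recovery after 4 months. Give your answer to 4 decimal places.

0.4067

Propagate the distribution vector 4 months from Bull.
After 0 months: (1.0000, 0.0000, 0.0000)
After 1 month: (0.3000, 0.4000, 0.3000)
After 2 months: (0.3300, 0.2700, 0.4000)
After 3 months: (0.3400, 0.2530, 0.4070)
After 4 months: (0.3407, 0.2526, 0.4067)
P(in Recovery after 4 months) = 0.4067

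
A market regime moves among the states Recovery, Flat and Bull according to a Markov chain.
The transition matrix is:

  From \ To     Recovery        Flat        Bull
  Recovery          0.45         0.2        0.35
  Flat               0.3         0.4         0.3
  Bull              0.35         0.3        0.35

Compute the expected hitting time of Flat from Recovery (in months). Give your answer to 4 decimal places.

4.2553

Let t(s) be the expected number of months to first reach Flat from state s, with t(Flat) = 0. Conditioning on the first month:
t(Recovery) = 1 + 0.45·t(Recovery) + 0.35·t(Bull)
t(Bull) = 1 + 0.35·t(Recovery) + 0.35·t(Bull)
Solving: t(Recovery) = 4.2553, t(Bull) = 3.8298.
Expected months from Recovery to Flat: 4.2553.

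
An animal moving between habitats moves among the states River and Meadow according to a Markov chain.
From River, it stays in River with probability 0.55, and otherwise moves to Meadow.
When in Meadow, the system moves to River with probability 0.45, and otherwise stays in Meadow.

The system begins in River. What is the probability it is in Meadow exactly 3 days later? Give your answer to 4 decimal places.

0.4995

Propagate the distribution vector 3 days from River.
After 0 days: (1.0000, 0.0000)
After 1 day: (0.5500, 0.4500)
After 2 days: (0.5050, 0.4950)
After 3 days: (0.5005, 0.4995)
P(in Meadow after 3 days) = 0.4995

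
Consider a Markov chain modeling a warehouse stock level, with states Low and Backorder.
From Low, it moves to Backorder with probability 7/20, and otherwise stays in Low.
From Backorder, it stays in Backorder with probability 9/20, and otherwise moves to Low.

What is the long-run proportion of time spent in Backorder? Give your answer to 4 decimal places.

0.3889

Let the stationary distribution be π with π = πP and π_1 + π_2 = 1.
π_1 = 0.65·π_1 + 0.55·π_2
Solving with the normalization constraint gives π = (0.6111, 0.3889).
So the stationary probability of Backorder is 0.3889.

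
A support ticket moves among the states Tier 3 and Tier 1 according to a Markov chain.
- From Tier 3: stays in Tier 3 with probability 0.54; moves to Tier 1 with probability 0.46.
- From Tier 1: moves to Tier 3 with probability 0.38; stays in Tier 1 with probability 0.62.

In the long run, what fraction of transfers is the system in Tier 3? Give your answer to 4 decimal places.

Let the stationary distribution be π with π = πP and π_1 + π_2 = 1.
π_1 = 0.54·π_1 + 0.38·π_2
Solving with the normalization constraint gives π = (0.4524, 0.5476).
So the stationary probability of Tier 3 is 0.4524.

0.4524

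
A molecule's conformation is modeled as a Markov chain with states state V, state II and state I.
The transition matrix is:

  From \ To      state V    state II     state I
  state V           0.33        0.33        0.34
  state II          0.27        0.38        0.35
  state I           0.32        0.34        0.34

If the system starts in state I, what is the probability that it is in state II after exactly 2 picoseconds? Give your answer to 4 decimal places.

0.3504

Sum over the intermediate state after 1 picosecond:
P = P(state I→state V)·P(state V→state II) + P(state I→state II)·P(state II→state II) + P(state I→state I)·P(state I→state II)
  = 0.32×0.33 + 0.34×0.38 + 0.34×0.34
  = 0.1056 + 0.1292 + 0.1156 = 0.3504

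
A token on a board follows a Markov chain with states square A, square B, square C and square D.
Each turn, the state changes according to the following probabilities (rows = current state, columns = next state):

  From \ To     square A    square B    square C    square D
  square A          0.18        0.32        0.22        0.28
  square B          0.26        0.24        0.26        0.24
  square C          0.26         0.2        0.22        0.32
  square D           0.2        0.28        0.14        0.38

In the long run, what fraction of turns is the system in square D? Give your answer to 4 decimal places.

0.3086

Let the stationary distribution be π with π = πP and π_1 + π_2 + π_3 + π_4 = 1.
π_1 = 0.18·π_1 + 0.26·π_2 + 0.26·π_3 + 0.2·π_4
π_2 = 0.32·π_1 + 0.24·π_2 + 0.2·π_3 + 0.28·π_4
π_3 = 0.22·π_1 + 0.26·π_2 + 0.22·π_3 + 0.14·π_4
Solving with the normalization constraint gives π = (0.2236, 0.2620, 0.2058, 0.3086).
So the stationary probability of square D is 0.3086.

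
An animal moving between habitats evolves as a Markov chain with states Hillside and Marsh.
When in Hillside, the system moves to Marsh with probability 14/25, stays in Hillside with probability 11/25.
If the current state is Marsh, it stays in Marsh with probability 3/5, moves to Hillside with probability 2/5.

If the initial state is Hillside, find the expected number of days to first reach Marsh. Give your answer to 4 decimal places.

Let t(s) be the expected number of days to first reach Marsh from state s, with t(Marsh) = 0. Conditioning on the first day:
t(Hillside) = 1 + 0.44·t(Hillside)
Solving: t(Hillside) = 1.7857.
Expected days from Hillside to Marsh: 1.7857.

1.7857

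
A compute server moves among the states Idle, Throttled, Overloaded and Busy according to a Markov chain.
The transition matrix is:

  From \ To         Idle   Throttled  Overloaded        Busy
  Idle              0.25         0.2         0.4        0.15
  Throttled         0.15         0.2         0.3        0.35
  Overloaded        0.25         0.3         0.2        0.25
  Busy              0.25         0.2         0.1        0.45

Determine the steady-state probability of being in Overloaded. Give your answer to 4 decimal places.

Let the stationary distribution be π with π = πP and π_1 + π_2 + π_3 + π_4 = 1.
π_1 = 0.25·π_1 + 0.15·π_2 + 0.25·π_3 + 0.25·π_4
π_2 = 0.2·π_1 + 0.2·π_2 + 0.3·π_3 + 0.2·π_4
π_3 = 0.4·π_1 + 0.3·π_2 + 0.2·π_3 + 0.1·π_4
Solving with the normalization constraint gives π = (0.2276, 0.2237, 0.2367, 0.3120).
So the stationary probability of Overloaded is 0.2367.

0.2367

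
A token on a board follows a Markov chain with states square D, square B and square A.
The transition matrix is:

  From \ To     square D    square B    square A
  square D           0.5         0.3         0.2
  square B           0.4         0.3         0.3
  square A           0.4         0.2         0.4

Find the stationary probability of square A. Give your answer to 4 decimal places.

Let the stationary distribution be π with π = πP and π_1 + π_2 + π_3 = 1.
π_1 = 0.5·π_1 + 0.4·π_2 + 0.4·π_3
π_2 = 0.3·π_1 + 0.3·π_2 + 0.2·π_3
Solving with the normalization constraint gives π = (0.4444, 0.2716, 0.2840).
So the stationary probability of square A is 0.2840.

0.2840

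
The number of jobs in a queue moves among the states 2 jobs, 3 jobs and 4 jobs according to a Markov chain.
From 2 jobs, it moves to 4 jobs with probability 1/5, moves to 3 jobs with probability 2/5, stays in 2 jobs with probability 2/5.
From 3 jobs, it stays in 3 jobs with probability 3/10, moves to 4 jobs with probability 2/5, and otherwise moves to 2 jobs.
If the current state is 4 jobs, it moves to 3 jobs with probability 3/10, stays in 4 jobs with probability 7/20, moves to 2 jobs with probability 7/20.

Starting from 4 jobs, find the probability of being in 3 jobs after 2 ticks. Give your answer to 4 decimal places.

0.3350

Sum over the intermediate state after 1 tick:
P = P(4 jobs→2 jobs)·P(2 jobs→3 jobs) + P(4 jobs→3 jobs)·P(3 jobs→3 jobs) + P(4 jobs→4 jobs)·P(4 jobs→3 jobs)
  = 0.35×0.4 + 0.3×0.3 + 0.35×0.3
  = 0.1400 + 0.0900 + 0.1050 = 0.3350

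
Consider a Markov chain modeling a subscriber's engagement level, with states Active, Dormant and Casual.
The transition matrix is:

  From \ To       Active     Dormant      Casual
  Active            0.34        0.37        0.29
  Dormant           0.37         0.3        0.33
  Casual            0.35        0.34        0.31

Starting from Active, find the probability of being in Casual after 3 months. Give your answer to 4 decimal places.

0.3096

Propagate the distribution vector 3 months from Active.
After 0 months: (1.0000, 0.0000, 0.0000)
After 1 month: (0.3400, 0.3700, 0.2900)
After 2 months: (0.3540, 0.3354, 0.3106)
After 3 months: (0.3532, 0.3372, 0.3096)
P(in Casual after 3 months) = 0.3096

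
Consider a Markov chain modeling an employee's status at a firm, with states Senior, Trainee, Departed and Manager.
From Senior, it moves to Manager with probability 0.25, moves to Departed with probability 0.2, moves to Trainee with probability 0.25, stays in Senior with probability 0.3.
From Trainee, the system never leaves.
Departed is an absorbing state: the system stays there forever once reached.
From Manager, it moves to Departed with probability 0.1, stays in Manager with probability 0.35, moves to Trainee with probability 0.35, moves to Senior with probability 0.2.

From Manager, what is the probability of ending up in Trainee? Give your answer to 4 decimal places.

Let h(s) be the probability of absorption at Trainee starting from transient state s. Then h(Trainee) = 1 and h(Departed) = 0. By first-step analysis:
h(Senior) = 0.3·h(Senior) + 0.25·1 + 0.2·0 + 0.25·h(Manager)
h(Manager) = 0.2·h(Senior) + 0.35·1 + 0.1·0 + 0.35·h(Manager)
Solving: h(Senior) = 0.6173, h(Manager) = 0.7284.
Starting from Manager, the probability is 0.7284.

0.7284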